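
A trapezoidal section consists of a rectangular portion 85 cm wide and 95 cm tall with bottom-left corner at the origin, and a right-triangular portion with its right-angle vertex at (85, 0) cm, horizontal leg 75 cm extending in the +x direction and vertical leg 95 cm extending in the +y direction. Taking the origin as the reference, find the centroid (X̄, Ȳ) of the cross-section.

X̄ = 63.16 cm, Ȳ = 42.65 cm

rectangular portion: A = 85 × 95 = 8075.00, centroid at (42.50, 47.50).
triangular portion: A = ½·75·95 = 3562.50, centroid at (110.00, 31.67).
ΣA = 11637.50 cm²
ΣAX̄ = (8075.00)(42.50) + (3562.50)(110.00) = 735062.50 cm³
ΣAȲ = (8075.00)(47.50) + (3562.50)(31.67) = 496375.00 cm³
X̄ = 735062.50 / 11637.50 = 63.16 cm
Ȳ = 496375.00 / 11637.50 = 42.65 cm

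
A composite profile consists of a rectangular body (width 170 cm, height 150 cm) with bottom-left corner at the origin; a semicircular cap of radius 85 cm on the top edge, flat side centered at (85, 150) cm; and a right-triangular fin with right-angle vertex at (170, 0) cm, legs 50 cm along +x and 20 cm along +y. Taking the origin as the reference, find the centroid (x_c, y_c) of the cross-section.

Part | A | x̄ᵢ | ȳᵢ | A·x̄ᵢ | A·ȳᵢ
rectangular body | 25500.00 | 85.00 | 75.00 | 2167500.00 | 1912500.00
semicircular top | 11349.00 | 85.00 | 186.08 | 964665.29 | 2111767.19
triangular fin | 500.00 | 186.67 | 6.67 | 93333.33 | 3333.33
Σ | 37349.00 |  |  | 3225498.63 | 4027600.52
x_c = 3225498.63 / 37349.00 = 86.36 cm
y_c = 4027600.52 / 37349.00 = 107.84 cm

x_c = 86.36 cm, y_c = 107.84 cm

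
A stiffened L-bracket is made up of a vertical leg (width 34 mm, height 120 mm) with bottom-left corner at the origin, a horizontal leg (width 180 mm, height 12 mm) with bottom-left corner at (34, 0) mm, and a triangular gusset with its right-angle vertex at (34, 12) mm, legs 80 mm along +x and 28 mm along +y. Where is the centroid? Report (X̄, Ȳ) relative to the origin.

X̄ = 55.05 mm, Ȳ = 38.27 mm

Part | A | x̄ᵢ | ȳᵢ | A·x̄ᵢ | A·ȳᵢ
vertical leg | 4080.00 | 17.00 | 60.00 | 69360.00 | 244800.00
horizontal leg | 2160.00 | 124.00 | 6.00 | 267840.00 | 12960.00
gusset | 1120.00 | 60.67 | 21.33 | 67946.67 | 23893.33
Σ | 7360.00 |  |  | 405146.67 | 281653.33
X̄ = 405146.67 / 7360.00 = 55.05 mm
Ȳ = 281653.33 / 7360.00 = 38.27 mm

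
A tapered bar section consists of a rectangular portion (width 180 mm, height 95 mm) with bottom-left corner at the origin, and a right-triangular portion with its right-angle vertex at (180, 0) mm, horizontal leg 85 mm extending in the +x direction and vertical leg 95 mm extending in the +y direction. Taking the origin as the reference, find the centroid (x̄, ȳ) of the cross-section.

rectangular portion: A = 180 × 95 = 17100.00, centroid at (90.00, 47.50).
triangular portion: A = ½·85·95 = 4037.50, centroid at (208.33, 31.67).
ΣA = 21137.50 mm², ΣAx̄ = 2380145.83 mm³, ΣAȳ = 940104.17 mm³.
x̄ = 2380145.83/21137.50 = 112.60 mm; ȳ = 940104.17/21137.50 = 44.48 mm.

x̄ = 112.60 mm, ȳ = 44.48 mm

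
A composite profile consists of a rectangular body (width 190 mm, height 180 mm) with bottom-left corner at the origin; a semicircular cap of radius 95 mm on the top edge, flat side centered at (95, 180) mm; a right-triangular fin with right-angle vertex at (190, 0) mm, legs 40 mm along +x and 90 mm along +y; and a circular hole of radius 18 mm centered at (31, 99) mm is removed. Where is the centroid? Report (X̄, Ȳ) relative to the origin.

X̄ = 100.29 mm, Ȳ = 125.20 mm

rectangular body: A = 190 × 180 = 34200.00, centroid at (95.00, 90.00).
semicircular top: A = ½π·95² = 14176.44, centroid at (95.00, 220.32).
triangular fin: A = ½·40·90 = 1800.00, centroid at (203.33, 30.00).
hole: A = −π·18² = -1017.88, centroid at (31.00, 99.00).
ΣA = 49158.56 mm²
ΣAX̄ = (34200.00)(95.00) + (14176.44)(95.00) + (1800.00)(203.33) + (-1017.88)(31.00) = 4930207.34 mm³
ΣAȲ = (34200.00)(90.00) + (14176.44)(220.32) + (1800.00)(30.00) + (-1017.88)(99.00) = 6154572.24 mm³
X̄ = 4930207.34 / 49158.56 = 100.29 mm
Ȳ = 6154572.24 / 49158.56 = 125.20 mm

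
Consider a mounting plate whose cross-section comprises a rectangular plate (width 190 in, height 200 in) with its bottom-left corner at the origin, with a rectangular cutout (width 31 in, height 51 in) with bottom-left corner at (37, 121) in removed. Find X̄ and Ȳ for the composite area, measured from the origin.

plate: A = 190 × 200 = 38000.00, centroid at (95.00, 100.00).
hole: A = −(31 × 51) = -1581.00, centroid at (52.50, 146.50).
ΣA = 36419.00 in²
ΣAX̄ = (38000.00)(95.00) + (-1581.00)(52.50) = 3526997.50 in³
ΣAȲ = (38000.00)(100.00) + (-1581.00)(146.50) = 3568383.50 in³
X̄ = 3526997.50 / 36419.00 = 96.84 in
Ȳ = 3568383.50 / 36419.00 = 97.98 in

X̄ = 96.84 in, Ȳ = 97.98 in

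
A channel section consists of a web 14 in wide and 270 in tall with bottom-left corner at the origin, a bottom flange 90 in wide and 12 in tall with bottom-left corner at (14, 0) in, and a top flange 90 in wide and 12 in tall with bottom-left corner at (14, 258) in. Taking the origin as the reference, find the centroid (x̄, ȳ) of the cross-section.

x̄ = 25.91 in, ȳ = 135.00 in

web: A = 14 × 270 = 3780.00, centroid at (7.00, 135.00).
bottom flange: A = 90 × 12 = 1080.00, centroid at (59.00, 6.00).
top flange: A = 90 × 12 = 1080.00, centroid at (59.00, 264.00).
ΣA = 5940.00 in²
ΣAx̄ = (3780.00)(7.00) + (1080.00)(59.00) + (1080.00)(59.00) = 153900.00 in³
ΣAȳ = (3780.00)(135.00) + (1080.00)(6.00) + (1080.00)(264.00) = 801900.00 in³
x̄ = 153900.00 / 5940.00 = 25.91 in
ȳ = 801900.00 / 5940.00 = 135.00 in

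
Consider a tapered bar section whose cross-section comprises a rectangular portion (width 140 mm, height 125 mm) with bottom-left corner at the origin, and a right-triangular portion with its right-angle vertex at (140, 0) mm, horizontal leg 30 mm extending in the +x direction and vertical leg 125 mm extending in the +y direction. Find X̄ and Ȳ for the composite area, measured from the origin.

rectangular portion: A = 140 × 125 = 17500.00, centroid at (70.00, 62.50).
triangular portion: A = ½·30·125 = 1875.00, centroid at (150.00, 41.67).
ΣA = 19375.00 mm², ΣAX̄ = 1506250.00 mm³, ΣAȲ = 1171875.00 mm³.
X̄ = 1506250.00/19375.00 = 77.74 mm; Ȳ = 1171875.00/19375.00 = 60.48 mm.

X̄ = 77.74 mm, Ȳ = 60.48 mm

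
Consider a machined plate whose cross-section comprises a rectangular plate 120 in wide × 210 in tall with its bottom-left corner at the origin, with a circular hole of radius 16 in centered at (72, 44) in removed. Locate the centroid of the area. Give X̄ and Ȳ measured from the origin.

X̄ = 59.60 in, Ȳ = 107.01 in

Part | A | x̄ᵢ | ȳᵢ | A·x̄ᵢ | A·ȳᵢ
plate | 25200.00 | 60.00 | 105.00 | 1512000.00 | 2646000.00
hole | -804.25 | 72.00 | 44.00 | -57905.84 | -35386.90
Σ | 24395.75 |  |  | 1454094.16 | 2610613.10
X̄ = 1454094.16 / 24395.75 = 59.60 in
Ȳ = 2610613.10 / 24395.75 = 107.01 in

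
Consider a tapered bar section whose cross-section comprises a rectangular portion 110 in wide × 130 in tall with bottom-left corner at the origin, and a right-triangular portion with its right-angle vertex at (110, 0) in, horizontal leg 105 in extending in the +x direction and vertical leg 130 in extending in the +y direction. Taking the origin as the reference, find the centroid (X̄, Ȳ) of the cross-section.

X̄ = 84.08 in, Ȳ = 58.00 in

rectangular portion: A = 110 × 130 = 14300.00, centroid at (55.00, 65.00).
triangular portion: A = ½·105·130 = 6825.00, centroid at (145.00, 43.33).
ΣA = 21125.00 in², ΣAX̄ = 1776125.00 in³, ΣAȲ = 1225250.00 in³.
X̄ = 1776125.00/21125.00 = 84.08 in; Ȳ = 1225250.00/21125.00 = 58.00 in.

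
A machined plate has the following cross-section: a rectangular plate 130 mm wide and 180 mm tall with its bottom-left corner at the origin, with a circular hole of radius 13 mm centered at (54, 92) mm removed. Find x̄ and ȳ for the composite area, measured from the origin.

x̄ = 65.26 mm, ȳ = 89.95 mm

plate: A = 130 × 180 = 23400.00, centroid at (65.00, 90.00).
hole: A = −π·13² = -530.93, centroid at (54.00, 92.00).
ΣA = 22869.07 mm²
ΣAx̄ = (23400.00)(65.00) + (-530.93)(54.00) = 1492329.83 mm³
ΣAȳ = (23400.00)(90.00) + (-530.93)(92.00) = 2057154.52 mm³
x̄ = 1492329.83 / 22869.07 = 65.26 mm
ȳ = 2057154.52 / 22869.07 = 89.95 mm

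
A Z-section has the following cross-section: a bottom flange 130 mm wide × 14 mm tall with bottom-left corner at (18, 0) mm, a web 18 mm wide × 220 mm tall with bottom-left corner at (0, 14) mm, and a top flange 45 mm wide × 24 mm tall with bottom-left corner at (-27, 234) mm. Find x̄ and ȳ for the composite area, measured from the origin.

bottom flange: A = 130 × 14 = 1820.00, centroid at (83.00, 7.00).
web: A = 18 × 220 = 3960.00, centroid at (9.00, 124.00).
top flange: A = 45 × 24 = 1080.00, centroid at (-4.50, 246.00).
ΣA = 6860.00 mm²
ΣAx̄ = (1820.00)(83.00) + (3960.00)(9.00) + (1080.00)(-4.50) = 181840.00 mm³
ΣAȳ = (1820.00)(7.00) + (3960.00)(124.00) + (1080.00)(246.00) = 769460.00 mm³
x̄ = 181840.00 / 6860.00 = 26.51 mm
ȳ = 769460.00 / 6860.00 = 112.17 mm

x̄ = 26.51 mm, ȳ = 112.17 mm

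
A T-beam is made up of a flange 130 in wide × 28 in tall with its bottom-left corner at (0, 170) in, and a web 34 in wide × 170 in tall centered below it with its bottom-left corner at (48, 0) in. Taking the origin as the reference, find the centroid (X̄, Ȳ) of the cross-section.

X̄ = 65.00 in, Ȳ = 123.25 in

Part | A | x̄ᵢ | ȳᵢ | A·x̄ᵢ | A·ȳᵢ
web | 5780.00 | 65.00 | 85.00 | 375700.00 | 491300.00
flange | 3640.00 | 65.00 | 184.00 | 236600.00 | 669760.00
Σ | 9420.00 |  |  | 612300.00 | 1161060.00
X̄ = 612300.00 / 9420.00 = 65.00 in
Ȳ = 1161060.00 / 9420.00 = 123.25 in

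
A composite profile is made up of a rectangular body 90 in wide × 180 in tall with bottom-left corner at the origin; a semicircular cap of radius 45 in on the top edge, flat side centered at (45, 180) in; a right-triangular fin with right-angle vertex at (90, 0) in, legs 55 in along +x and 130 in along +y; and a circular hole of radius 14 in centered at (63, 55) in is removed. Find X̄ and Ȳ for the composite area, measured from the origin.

X̄ = 54.64 in, Ȳ = 99.03 in

rectangular body: A = 90 × 180 = 16200.00, centroid at (45.00, 90.00).
semicircular top: A = ½π·45² = 3180.86, centroid at (45.00, 199.10).
triangular fin: A = ½·55·130 = 3575.00, centroid at (108.33, 43.33).
hole: A = −π·14² = -615.75, centroid at (63.00, 55.00).
ΣA = 22340.11 in²
ΣAX̄ = (16200.00)(45.00) + (3180.86)(45.00) + (3575.00)(108.33) + (-615.75)(63.00) = 1220638.10 in³
ΣAȲ = (16200.00)(90.00) + (3180.86)(199.10) + (3575.00)(43.33) + (-615.75)(55.00) = 2212355.56 in³
X̄ = 1220638.10 / 22340.11 = 54.64 in
Ȳ = 2212355.56 / 22340.11 = 99.03 in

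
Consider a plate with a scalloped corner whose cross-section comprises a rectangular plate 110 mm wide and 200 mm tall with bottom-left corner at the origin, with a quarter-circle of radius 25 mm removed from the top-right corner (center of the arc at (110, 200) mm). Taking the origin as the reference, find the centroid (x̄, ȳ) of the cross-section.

x̄ = 53.99 mm, ȳ = 97.96 mm

Part | A | x̄ᵢ | ȳᵢ | A·x̄ᵢ | A·ȳᵢ
plate | 22000.00 | 55.00 | 100.00 | 1210000.00 | 2200000.00
removed quarter-circle | -490.87 | 99.39 | 189.39 | -48787.79 | -92966.44
Σ | 21509.13 |  |  | 1161212.21 | 2107033.56
x̄ = 1161212.21 / 21509.13 = 53.99 mm
ȳ = 2107033.56 / 21509.13 = 97.96 mm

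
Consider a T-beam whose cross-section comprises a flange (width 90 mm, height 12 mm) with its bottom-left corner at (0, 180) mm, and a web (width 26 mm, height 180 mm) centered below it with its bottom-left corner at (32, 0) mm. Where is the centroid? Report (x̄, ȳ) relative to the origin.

web: A = 26 × 180 = 4680.00, centroid at (45.00, 90.00).
flange: A = 90 × 12 = 1080.00, centroid at (45.00, 186.00).
ΣA = 5760.00 mm²
ΣAx̄ = (4680.00)(45.00) + (1080.00)(45.00) = 259200.00 mm³
ΣAȳ = (4680.00)(90.00) + (1080.00)(186.00) = 622080.00 mm³
x̄ = 259200.00 / 5760.00 = 45.00 mm
ȳ = 622080.00 / 5760.00 = 108.00 mm

x̄ = 45.00 mm, ȳ = 108.00 mm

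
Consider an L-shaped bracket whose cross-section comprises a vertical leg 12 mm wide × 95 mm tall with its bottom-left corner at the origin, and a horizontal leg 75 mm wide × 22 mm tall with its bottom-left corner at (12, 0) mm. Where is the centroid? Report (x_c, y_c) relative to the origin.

x_c = 31.73 mm, y_c = 25.91 mm

vertical leg: A = 12 × 95 = 1140.00, centroid at (6.00, 47.50).
horizontal leg: A = 75 × 22 = 1650.00, centroid at (49.50, 11.00).
ΣA = 2790.00 mm²
ΣAx_c = (1140.00)(6.00) + (1650.00)(49.50) = 88515.00 mm³
ΣAy_c = (1140.00)(47.50) + (1650.00)(11.00) = 72300.00 mm³
x_c = 88515.00 / 2790.00 = 31.73 mm
y_c = 72300.00 / 2790.00 = 25.91 mm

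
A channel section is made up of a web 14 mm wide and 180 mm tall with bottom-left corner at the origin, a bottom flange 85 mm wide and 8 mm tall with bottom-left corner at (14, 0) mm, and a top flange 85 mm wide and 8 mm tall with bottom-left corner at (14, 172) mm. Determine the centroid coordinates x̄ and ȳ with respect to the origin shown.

web: A = 14 × 180 = 2520.00, centroid at (7.00, 90.00).
bottom flange: A = 85 × 8 = 680.00, centroid at (56.50, 4.00).
top flange: A = 85 × 8 = 680.00, centroid at (56.50, 176.00).
ΣA = 3880.00 mm², ΣAx̄ = 94480.00 mm³, ΣAȳ = 349200.00 mm³.
x̄ = 94480.00/3880.00 = 24.35 mm; ȳ = 349200.00/3880.00 = 90.00 mm.

x̄ = 24.35 mm, ȳ = 90.00 mm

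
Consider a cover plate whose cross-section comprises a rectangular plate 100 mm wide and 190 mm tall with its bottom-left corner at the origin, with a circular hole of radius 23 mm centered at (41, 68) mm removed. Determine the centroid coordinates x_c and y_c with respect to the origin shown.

plate: A = 100 × 190 = 19000.00, centroid at (50.00, 95.00).
hole: A = −π·23² = -1661.90, centroid at (41.00, 68.00).
ΣA = 17338.10 mm², ΣAx_c = 881862.00 mm³, ΣAy_c = 1691990.63 mm³.
x_c = 881862.00/17338.10 = 50.86 mm; y_c = 1691990.63/17338.10 = 97.59 mm.

x_c = 50.86 mm, y_c = 97.59 mm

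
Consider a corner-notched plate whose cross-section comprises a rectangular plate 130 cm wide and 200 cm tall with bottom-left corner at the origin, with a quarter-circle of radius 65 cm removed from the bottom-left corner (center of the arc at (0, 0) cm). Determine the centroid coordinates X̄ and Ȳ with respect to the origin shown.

X̄ = 70.47 cm, Ȳ = 110.59 cm

Part | A | x̄ᵢ | ȳᵢ | A·x̄ᵢ | A·ȳᵢ
plate | 26000.00 | 65.00 | 100.00 | 1690000.00 | 2600000.00
removed quarter-circle | -3318.31 | 27.59 | 27.59 | -91541.67 | -91541.67
Σ | 22681.69 |  |  | 1598458.33 | 2508458.33
X̄ = 1598458.33 / 22681.69 = 70.47 cm
Ȳ = 2508458.33 / 22681.69 = 110.59 cm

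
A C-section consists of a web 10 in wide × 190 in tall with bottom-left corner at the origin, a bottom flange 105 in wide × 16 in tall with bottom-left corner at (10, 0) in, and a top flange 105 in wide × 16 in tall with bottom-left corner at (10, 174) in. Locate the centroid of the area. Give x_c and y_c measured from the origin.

web: A = 10 × 190 = 1900.00, centroid at (5.00, 95.00).
bottom flange: A = 105 × 16 = 1680.00, centroid at (62.50, 8.00).
top flange: A = 105 × 16 = 1680.00, centroid at (62.50, 182.00).
ΣA = 5260.00 in²
ΣAx_c = (1900.00)(5.00) + (1680.00)(62.50) + (1680.00)(62.50) = 219500.00 in³
ΣAy_c = (1900.00)(95.00) + (1680.00)(8.00) + (1680.00)(182.00) = 499700.00 in³
x_c = 219500.00 / 5260.00 = 41.73 in
y_c = 499700.00 / 5260.00 = 95.00 in

x_c = 41.73 in, y_c = 95.00 in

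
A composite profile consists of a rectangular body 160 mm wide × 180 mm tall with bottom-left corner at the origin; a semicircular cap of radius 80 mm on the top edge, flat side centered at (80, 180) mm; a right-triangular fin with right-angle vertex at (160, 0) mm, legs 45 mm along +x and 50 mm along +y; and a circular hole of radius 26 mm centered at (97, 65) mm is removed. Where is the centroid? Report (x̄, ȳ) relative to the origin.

x̄ = 81.87 mm, ȳ = 122.14 mm

Part | A | x̄ᵢ | ȳᵢ | A·x̄ᵢ | A·ȳᵢ
rectangular body | 28800.00 | 80.00 | 90.00 | 2304000.00 | 2592000.00
semicircular top | 10053.10 | 80.00 | 213.95 | 804247.72 | 2150890.70
triangular fin | 1125.00 | 175.00 | 16.67 | 196875.00 | 18750.00
hole | -2123.72 | 97.00 | 65.00 | -206000.51 | -138041.58
Σ | 37854.38 |  |  | 3099122.21 | 4623599.12
x̄ = 3099122.21 / 37854.38 = 81.87 mm
ȳ = 4623599.12 / 37854.38 = 122.14 mm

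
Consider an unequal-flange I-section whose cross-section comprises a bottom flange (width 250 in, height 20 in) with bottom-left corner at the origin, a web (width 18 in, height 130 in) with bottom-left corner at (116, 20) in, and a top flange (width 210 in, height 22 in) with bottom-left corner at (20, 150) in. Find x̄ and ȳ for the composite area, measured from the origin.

x̄ = 125.00 in, ȳ = 83.00 in

bottom flange: A = 250 × 20 = 5000.00, centroid at (125.00, 10.00).
web: A = 18 × 130 = 2340.00, centroid at (125.00, 85.00).
top flange: A = 210 × 22 = 4620.00, centroid at (125.00, 161.00).
ΣA = 11960.00 in², ΣAx̄ = 1495000.00 in³, ΣAȳ = 992720.00 in³.
x̄ = 1495000.00/11960.00 = 125.00 in; ȳ = 992720.00/11960.00 = 83.00 in.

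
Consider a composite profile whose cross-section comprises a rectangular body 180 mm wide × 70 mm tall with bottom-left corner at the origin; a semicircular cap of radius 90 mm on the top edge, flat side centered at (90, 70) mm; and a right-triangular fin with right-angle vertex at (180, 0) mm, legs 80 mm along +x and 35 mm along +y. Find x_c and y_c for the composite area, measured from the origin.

x_c = 96.11 mm, y_c = 68.63 mm

rectangular body: A = 180 × 70 = 12600.00, centroid at (90.00, 35.00).
semicircular top: A = ½π·90² = 12723.45, centroid at (90.00, 108.20).
triangular fin: A = ½·80·35 = 1400.00, centroid at (206.67, 11.67).
ΣA = 26723.45 mm²
ΣAx_c = (12600.00)(90.00) + (12723.45)(90.00) + (1400.00)(206.67) = 2568443.86 mm³
ΣAy_c = (12600.00)(35.00) + (12723.45)(108.20) + (1400.00)(11.67) = 1833974.85 mm³
x_c = 2568443.86 / 26723.45 = 96.11 mm
y_c = 1833974.85 / 26723.45 = 68.63 mm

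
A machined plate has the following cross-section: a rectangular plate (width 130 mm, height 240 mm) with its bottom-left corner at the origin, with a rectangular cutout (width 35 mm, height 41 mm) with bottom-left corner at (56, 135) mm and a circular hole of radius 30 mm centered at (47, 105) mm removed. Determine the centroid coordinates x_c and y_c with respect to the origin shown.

Part | A | x̄ᵢ | ȳᵢ | A·x̄ᵢ | A·ȳᵢ
plate | 31200.00 | 65.00 | 120.00 | 2028000.00 | 3744000.00
hole 1 | -1435.00 | 73.50 | 155.50 | -105472.50 | -223142.50
hole 2 | -2827.43 | 47.00 | 105.00 | -132889.37 | -296880.51
Σ | 26937.57 |  |  | 1789638.13 | 3223976.99
x_c = 1789638.13 / 26937.57 = 66.44 mm
y_c = 3223976.99 / 26937.57 = 119.68 mm

x_c = 66.44 mm, y_c = 119.68 mm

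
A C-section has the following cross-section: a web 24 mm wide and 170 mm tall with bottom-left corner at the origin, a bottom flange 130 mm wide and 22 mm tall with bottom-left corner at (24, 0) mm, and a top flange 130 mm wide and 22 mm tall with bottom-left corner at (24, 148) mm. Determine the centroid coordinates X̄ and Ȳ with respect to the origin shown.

web: A = 24 × 170 = 4080.00, centroid at (12.00, 85.00).
bottom flange: A = 130 × 22 = 2860.00, centroid at (89.00, 11.00).
top flange: A = 130 × 22 = 2860.00, centroid at (89.00, 159.00).
ΣA = 9800.00 mm², ΣAX̄ = 558040.00 mm³, ΣAȲ = 833000.00 mm³.
X̄ = 558040.00/9800.00 = 56.94 mm; Ȳ = 833000.00/9800.00 = 85.00 mm.

X̄ = 56.94 mm, Ȳ = 85.00 mm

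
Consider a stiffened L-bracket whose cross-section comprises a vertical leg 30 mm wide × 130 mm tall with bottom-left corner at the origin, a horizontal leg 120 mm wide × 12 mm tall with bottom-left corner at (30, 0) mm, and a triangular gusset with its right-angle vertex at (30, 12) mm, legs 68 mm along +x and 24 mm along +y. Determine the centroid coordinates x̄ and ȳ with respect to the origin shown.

x̄ = 37.54 mm, ȳ = 45.23 mm

vertical leg: A = 30 × 130 = 3900.00, centroid at (15.00, 65.00).
horizontal leg: A = 120 × 12 = 1440.00, centroid at (90.00, 6.00).
gusset: A = ½·68·24 = 816.00, centroid at (52.67, 20.00).
ΣA = 6156.00 mm²
ΣAx̄ = (3900.00)(15.00) + (1440.00)(90.00) + (816.00)(52.67) = 231076.00 mm³
ΣAȳ = (3900.00)(65.00) + (1440.00)(6.00) + (816.00)(20.00) = 278460.00 mm³
x̄ = 231076.00 / 6156.00 = 37.54 mm
ȳ = 278460.00 / 6156.00 = 45.23 mm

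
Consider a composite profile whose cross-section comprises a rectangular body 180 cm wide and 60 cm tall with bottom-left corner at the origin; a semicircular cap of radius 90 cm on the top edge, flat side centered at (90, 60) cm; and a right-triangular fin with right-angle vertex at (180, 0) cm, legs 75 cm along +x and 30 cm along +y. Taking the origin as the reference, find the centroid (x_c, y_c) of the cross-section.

rectangular body: A = 180 × 60 = 10800.00, centroid at (90.00, 30.00).
semicircular top: A = ½π·90² = 12723.45, centroid at (90.00, 98.20).
triangular fin: A = ½·75·30 = 1125.00, centroid at (205.00, 10.00).
ΣA = 24648.45 cm², ΣAx_c = 2347735.52 cm³, ΣAy_c = 1584657.01 cm³.
x_c = 2347735.52/24648.45 = 95.25 cm; y_c = 1584657.01/24648.45 = 64.29 cm.

x_c = 95.25 cm, y_c = 64.29 cm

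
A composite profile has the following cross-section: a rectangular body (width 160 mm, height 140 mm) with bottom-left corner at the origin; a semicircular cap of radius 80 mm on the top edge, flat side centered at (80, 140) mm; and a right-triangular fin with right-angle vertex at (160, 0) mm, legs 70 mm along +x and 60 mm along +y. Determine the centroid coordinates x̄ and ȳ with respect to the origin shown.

rectangular body: A = 160 × 140 = 22400.00, centroid at (80.00, 70.00).
semicircular top: A = ½π·80² = 10053.10, centroid at (80.00, 173.95).
triangular fin: A = ½·70·60 = 2100.00, centroid at (183.33, 20.00).
ΣA = 34553.10 mm², ΣAx̄ = 2981247.72 mm³, ΣAȳ = 3358766.84 mm³.
x̄ = 2981247.72/34553.10 = 86.28 mm; ȳ = 3358766.84/34553.10 = 97.21 mm.

x̄ = 86.28 mm, ȳ = 97.21 mm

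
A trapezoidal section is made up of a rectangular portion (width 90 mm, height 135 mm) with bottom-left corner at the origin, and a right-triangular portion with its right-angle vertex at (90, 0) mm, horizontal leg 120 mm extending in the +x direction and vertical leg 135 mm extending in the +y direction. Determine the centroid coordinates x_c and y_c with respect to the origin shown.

Part | A | x̄ᵢ | ȳᵢ | A·x̄ᵢ | A·ȳᵢ
rectangular portion | 12150.00 | 45.00 | 67.50 | 546750.00 | 820125.00
triangular portion | 8100.00 | 130.00 | 45.00 | 1053000.00 | 364500.00
Σ | 20250.00 |  |  | 1599750.00 | 1184625.00
x_c = 1599750.00 / 20250.00 = 79.00 mm
y_c = 1184625.00 / 20250.00 = 58.50 mm

x_c = 79.00 mm, y_c = 58.50 mm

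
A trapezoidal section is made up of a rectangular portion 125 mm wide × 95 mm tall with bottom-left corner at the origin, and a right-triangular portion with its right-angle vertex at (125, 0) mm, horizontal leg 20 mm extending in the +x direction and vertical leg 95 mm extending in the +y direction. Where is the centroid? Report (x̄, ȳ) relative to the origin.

x̄ = 67.62 mm, ȳ = 46.33 mm

rectangular portion: A = 125 × 95 = 11875.00, centroid at (62.50, 47.50).
triangular portion: A = ½·20·95 = 950.00, centroid at (131.67, 31.67).
ΣA = 12825.00 mm², ΣAx̄ = 867270.83 mm³, ΣAȳ = 594145.83 mm³.
x̄ = 867270.83/12825.00 = 67.62 mm; ȳ = 594145.83/12825.00 = 46.33 mm.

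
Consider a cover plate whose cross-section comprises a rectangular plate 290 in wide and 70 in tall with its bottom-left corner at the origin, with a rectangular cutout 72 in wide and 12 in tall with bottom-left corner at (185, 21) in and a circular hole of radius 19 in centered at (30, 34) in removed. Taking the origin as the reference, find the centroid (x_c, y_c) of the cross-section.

plate: A = 290 × 70 = 20300.00, centroid at (145.00, 35.00).
hole 1: A = −(72 × 12) = -864.00, centroid at (221.00, 27.00).
hole 2: A = −π·19² = -1134.11, centroid at (30.00, 34.00).
ΣA = 18301.89 in²
ΣAx_c = (20300.00)(145.00) + (-864.00)(221.00) + (-1134.11)(30.00) = 2718532.55 in³
ΣAy_c = (20300.00)(35.00) + (-864.00)(27.00) + (-1134.11)(34.00) = 648612.09 in³
x_c = 2718532.55 / 18301.89 = 148.54 in
y_c = 648612.09 / 18301.89 = 35.44 in

x_c = 148.54 in, y_c = 35.44 in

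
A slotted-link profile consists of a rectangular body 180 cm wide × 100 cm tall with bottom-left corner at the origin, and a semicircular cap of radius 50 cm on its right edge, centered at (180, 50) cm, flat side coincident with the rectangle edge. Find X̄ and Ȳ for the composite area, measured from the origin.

rectangular body: A = 180 × 100 = 18000.00, centroid at (90.00, 50.00).
semicircular end: A = ½π·50² = 3926.99, centroid at (201.22, 50.00).
ΣA = 21926.99 cm²
ΣAX̄ = (18000.00)(90.00) + (3926.99)(201.22) = 2410191.68 cm³
ΣAȲ = (18000.00)(50.00) + (3926.99)(50.00) = 1096349.54 cm³
X̄ = 2410191.68 / 21926.99 = 109.92 cm
Ȳ = 1096349.54 / 21926.99 = 50.00 cm

X̄ = 109.92 cm, Ȳ = 50.00 cm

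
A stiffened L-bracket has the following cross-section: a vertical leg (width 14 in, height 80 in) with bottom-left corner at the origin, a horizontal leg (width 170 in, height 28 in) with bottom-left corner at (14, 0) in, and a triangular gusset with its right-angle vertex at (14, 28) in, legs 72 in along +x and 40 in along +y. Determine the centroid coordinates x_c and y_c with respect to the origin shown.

vertical leg: A = 14 × 80 = 1120.00, centroid at (7.00, 40.00).
horizontal leg: A = 170 × 28 = 4760.00, centroid at (99.00, 14.00).
gusset: A = ½·72·40 = 1440.00, centroid at (38.00, 41.33).
ΣA = 7320.00 in²
ΣAx_c = (1120.00)(7.00) + (4760.00)(99.00) + (1440.00)(38.00) = 533800.00 in³
ΣAy_c = (1120.00)(40.00) + (4760.00)(14.00) + (1440.00)(41.33) = 170960.00 in³
x_c = 533800.00 / 7320.00 = 72.92 in
y_c = 170960.00 / 7320.00 = 23.36 in

x_c = 72.92 in, y_c = 23.36 in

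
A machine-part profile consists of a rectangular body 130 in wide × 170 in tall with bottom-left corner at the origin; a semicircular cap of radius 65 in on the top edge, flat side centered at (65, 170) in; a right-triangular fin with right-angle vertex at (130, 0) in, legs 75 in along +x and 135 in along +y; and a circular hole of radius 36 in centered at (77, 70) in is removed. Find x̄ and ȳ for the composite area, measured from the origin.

Part | A | x̄ᵢ | ȳᵢ | A·x̄ᵢ | A·ȳᵢ
rectangular body | 22100.00 | 65.00 | 85.00 | 1436500.00 | 1878500.00
semicircular top | 6636.61 | 65.00 | 197.59 | 431379.94 | 1311307.80
triangular fin | 5062.50 | 155.00 | 45.00 | 784687.50 | 227812.50
hole | -4071.50 | 77.00 | 70.00 | -313505.81 | -285005.29
Σ | 29727.61 |  |  | 2339061.63 | 3132615.01
x̄ = 2339061.63 / 29727.61 = 78.68 in
ȳ = 3132615.01 / 29727.61 = 105.38 in

x̄ = 78.68 in, ȳ = 105.38 in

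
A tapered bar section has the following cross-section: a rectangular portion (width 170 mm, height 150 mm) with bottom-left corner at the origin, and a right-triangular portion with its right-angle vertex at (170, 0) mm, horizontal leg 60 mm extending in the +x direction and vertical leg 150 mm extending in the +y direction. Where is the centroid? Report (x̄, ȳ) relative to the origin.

rectangular portion: A = 170 × 150 = 25500.00, centroid at (85.00, 75.00).
triangular portion: A = ½·60·150 = 4500.00, centroid at (190.00, 50.00).
ΣA = 30000.00 mm²
ΣAx̄ = (25500.00)(85.00) + (4500.00)(190.00) = 3022500.00 mm³
ΣAȳ = (25500.00)(75.00) + (4500.00)(50.00) = 2137500.00 mm³
x̄ = 3022500.00 / 30000.00 = 100.75 mm
ȳ = 2137500.00 / 30000.00 = 71.25 mm

x̄ = 100.75 mm, ȳ = 71.25 mm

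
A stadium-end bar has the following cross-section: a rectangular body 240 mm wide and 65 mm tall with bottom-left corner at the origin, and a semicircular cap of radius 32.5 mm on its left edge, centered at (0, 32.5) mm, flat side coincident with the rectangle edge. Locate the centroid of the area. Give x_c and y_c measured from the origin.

x_c = 107.14 mm, y_c = 32.50 mm

rectangular body: A = 240 × 65 = 15600.00, centroid at (120.00, 32.50).
semicircular end: A = ½π·32.5² = 1659.15, centroid at (-13.79, 32.50).
ΣA = 17259.15 mm², ΣAx_c = 1849114.58 mm³, ΣAy_c = 560922.49 mm³.
x_c = 1849114.58/17259.15 = 107.14 mm; y_c = 560922.49/17259.15 = 32.50 mm.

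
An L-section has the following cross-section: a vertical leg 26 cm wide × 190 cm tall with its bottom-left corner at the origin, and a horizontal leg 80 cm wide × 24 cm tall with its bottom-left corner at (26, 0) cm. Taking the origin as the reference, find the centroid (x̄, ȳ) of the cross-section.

x̄ = 27.83 cm, ȳ = 71.77 cm

vertical leg: A = 26 × 190 = 4940.00, centroid at (13.00, 95.00).
horizontal leg: A = 80 × 24 = 1920.00, centroid at (66.00, 12.00).
ΣA = 6860.00 cm², ΣAx̄ = 190940.00 cm³, ΣAȳ = 492340.00 cm³.
x̄ = 190940.00/6860.00 = 27.83 cm; ȳ = 492340.00/6860.00 = 71.77 cm.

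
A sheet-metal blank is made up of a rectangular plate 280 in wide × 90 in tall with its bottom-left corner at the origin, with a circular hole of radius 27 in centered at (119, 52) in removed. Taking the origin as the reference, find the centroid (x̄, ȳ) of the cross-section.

Part | A | x̄ᵢ | ȳᵢ | A·x̄ᵢ | A·ȳᵢ
plate | 25200.00 | 140.00 | 45.00 | 3528000.00 | 1134000.00
hole | -2290.22 | 119.00 | 52.00 | -272536.30 | -119091.49
Σ | 22909.78 |  |  | 3255463.70 | 1014908.51
x̄ = 3255463.70 / 22909.78 = 142.10 in
ȳ = 1014908.51 / 22909.78 = 44.30 in

x̄ = 142.10 in, ȳ = 44.30 in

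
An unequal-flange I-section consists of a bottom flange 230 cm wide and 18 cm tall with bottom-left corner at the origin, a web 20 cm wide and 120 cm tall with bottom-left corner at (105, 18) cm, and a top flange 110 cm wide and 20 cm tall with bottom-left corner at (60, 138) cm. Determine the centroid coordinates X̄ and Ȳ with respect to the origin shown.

Part | A | x̄ᵢ | ȳᵢ | A·x̄ᵢ | A·ȳᵢ
bottom flange | 4140.00 | 115.00 | 9.00 | 476100.00 | 37260.00
web | 2400.00 | 115.00 | 78.00 | 276000.00 | 187200.00
top flange | 2200.00 | 115.00 | 148.00 | 253000.00 | 325600.00
Σ | 8740.00 |  |  | 1005100.00 | 550060.00
X̄ = 1005100.00 / 8740.00 = 115.00 cm
Ȳ = 550060.00 / 8740.00 = 62.94 cm

X̄ = 115.00 cm, Ȳ = 62.94 cm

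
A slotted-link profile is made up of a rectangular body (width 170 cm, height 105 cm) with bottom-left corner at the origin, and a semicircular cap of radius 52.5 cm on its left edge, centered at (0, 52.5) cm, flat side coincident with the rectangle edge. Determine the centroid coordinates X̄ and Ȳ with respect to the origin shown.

rectangular body: A = 170 × 105 = 17850.00, centroid at (85.00, 52.50).
semicircular end: A = ½π·52.5² = 4329.51, centroid at (-22.28, 52.50).
ΣA = 22179.51 cm², ΣAX̄ = 1420781.25 cm³, ΣAȲ = 1164424.14 cm³.
X̄ = 1420781.25/22179.51 = 64.06 cm; Ȳ = 1164424.14/22179.51 = 52.50 cm.

X̄ = 64.06 cm, Ȳ = 52.50 cm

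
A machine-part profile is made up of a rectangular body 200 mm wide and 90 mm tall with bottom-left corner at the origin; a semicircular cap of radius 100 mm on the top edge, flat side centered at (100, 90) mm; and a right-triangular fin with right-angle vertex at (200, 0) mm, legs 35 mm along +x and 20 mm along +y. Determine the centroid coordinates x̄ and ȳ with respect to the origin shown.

x̄ = 101.15 mm, ȳ = 84.94 mm

rectangular body: A = 200 × 90 = 18000.00, centroid at (100.00, 45.00).
semicircular top: A = ½π·100² = 15707.96, centroid at (100.00, 132.44).
triangular fin: A = ½·35·20 = 350.00, centroid at (211.67, 6.67).
ΣA = 34057.96 mm², ΣAx̄ = 3444879.66 mm³, ΣAȳ = 2892716.69 mm³.
x̄ = 3444879.66/34057.96 = 101.15 mm; ȳ = 2892716.69/34057.96 = 84.94 mm.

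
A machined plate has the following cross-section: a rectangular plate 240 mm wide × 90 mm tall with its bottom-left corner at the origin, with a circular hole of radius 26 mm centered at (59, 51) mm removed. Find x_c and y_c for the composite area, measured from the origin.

plate: A = 240 × 90 = 21600.00, centroid at (120.00, 45.00).
hole: A = −π·26² = -2123.72, centroid at (59.00, 51.00).
ΣA = 19476.28 mm²
ΣAx_c = (21600.00)(120.00) + (-2123.72)(59.00) = 2466700.72 mm³
ΣAy_c = (21600.00)(45.00) + (-2123.72)(51.00) = 863690.45 mm³
x_c = 2466700.72 / 19476.28 = 126.65 mm
y_c = 863690.45 / 19476.28 = 44.35 mm

x_c = 126.65 mm, y_c = 44.35 mm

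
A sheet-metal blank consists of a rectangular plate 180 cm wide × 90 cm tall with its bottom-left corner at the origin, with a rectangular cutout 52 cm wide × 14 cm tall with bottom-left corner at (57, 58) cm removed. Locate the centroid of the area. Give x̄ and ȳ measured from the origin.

plate: A = 180 × 90 = 16200.00, centroid at (90.00, 45.00).
hole: A = −(52 × 14) = -728.00, centroid at (83.00, 65.00).
ΣA = 15472.00 cm², ΣAx̄ = 1397576.00 cm³, ΣAȳ = 681680.00 cm³.
x̄ = 1397576.00/15472.00 = 90.33 cm; ȳ = 681680.00/15472.00 = 44.06 cm.

x̄ = 90.33 cm, ȳ = 44.06 cm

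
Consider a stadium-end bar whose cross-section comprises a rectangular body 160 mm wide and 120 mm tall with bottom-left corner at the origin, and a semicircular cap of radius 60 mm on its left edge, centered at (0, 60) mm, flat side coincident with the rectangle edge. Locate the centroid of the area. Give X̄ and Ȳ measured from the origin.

Part | A | x̄ᵢ | ȳᵢ | A·x̄ᵢ | A·ȳᵢ
rectangular body | 19200.00 | 80.00 | 60.00 | 1536000.00 | 1152000.00
semicircular end | 5654.87 | -25.46 | 60.00 | -144000.00 | 339292.01
Σ | 24854.87 |  |  | 1392000.00 | 1491292.01
X̄ = 1392000.00 / 24854.87 = 56.01 mm
Ȳ = 1491292.01 / 24854.87 = 60.00 mm

X̄ = 56.01 mm, Ȳ = 60.00 mm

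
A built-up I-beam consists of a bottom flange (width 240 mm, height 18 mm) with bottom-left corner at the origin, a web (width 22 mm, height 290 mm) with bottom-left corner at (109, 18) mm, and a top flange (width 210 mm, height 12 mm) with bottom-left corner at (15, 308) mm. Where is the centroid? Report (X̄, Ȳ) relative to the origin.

X̄ = 120.00 mm, Ȳ = 141.46 mm

bottom flange: A = 240 × 18 = 4320.00, centroid at (120.00, 9.00).
web: A = 22 × 290 = 6380.00, centroid at (120.00, 163.00).
top flange: A = 210 × 12 = 2520.00, centroid at (120.00, 314.00).
ΣA = 13220.00 mm², ΣAX̄ = 1586400.00 mm³, ΣAȲ = 1870100.00 mm³.
X̄ = 1586400.00/13220.00 = 120.00 mm; Ȳ = 1870100.00/13220.00 = 141.46 mm.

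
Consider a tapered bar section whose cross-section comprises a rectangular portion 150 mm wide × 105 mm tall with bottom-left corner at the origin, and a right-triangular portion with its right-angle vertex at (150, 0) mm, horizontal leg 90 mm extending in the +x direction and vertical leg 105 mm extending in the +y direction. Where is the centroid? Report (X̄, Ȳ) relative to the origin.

X̄ = 99.23 mm, Ȳ = 48.46 mm

Part | A | x̄ᵢ | ȳᵢ | A·x̄ᵢ | A·ȳᵢ
rectangular portion | 15750.00 | 75.00 | 52.50 | 1181250.00 | 826875.00
triangular portion | 4725.00 | 180.00 | 35.00 | 850500.00 | 165375.00
Σ | 20475.00 |  |  | 2031750.00 | 992250.00
X̄ = 2031750.00 / 20475.00 = 99.23 mm
Ȳ = 992250.00 / 20475.00 = 48.46 mm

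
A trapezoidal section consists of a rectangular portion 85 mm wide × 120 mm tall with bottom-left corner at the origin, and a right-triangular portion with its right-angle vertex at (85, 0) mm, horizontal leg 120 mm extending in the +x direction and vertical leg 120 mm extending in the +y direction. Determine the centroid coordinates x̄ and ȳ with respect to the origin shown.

x̄ = 76.64 mm, ȳ = 51.72 mm

Part | A | x̄ᵢ | ȳᵢ | A·x̄ᵢ | A·ȳᵢ
rectangular portion | 10200.00 | 42.50 | 60.00 | 433500.00 | 612000.00
triangular portion | 7200.00 | 125.00 | 40.00 | 900000.00 | 288000.00
Σ | 17400.00 |  |  | 1333500.00 | 900000.00
x̄ = 1333500.00 / 17400.00 = 76.64 mm
ȳ = 900000.00 / 17400.00 = 51.72 mm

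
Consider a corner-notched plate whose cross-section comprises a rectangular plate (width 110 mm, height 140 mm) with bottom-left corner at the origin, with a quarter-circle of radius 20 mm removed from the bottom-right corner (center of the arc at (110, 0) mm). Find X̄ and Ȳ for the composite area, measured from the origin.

X̄ = 54.03 mm, Ȳ = 71.28 mm

plate: A = 110 × 140 = 15400.00, centroid at (55.00, 70.00).
removed quarter-circle: A = −¼π·20² = -314.16, centroid at (101.51, 8.49).
ΣA = 15085.84 mm²
ΣAX̄ = (15400.00)(55.00) + (-314.16)(101.51) = 815109.15 mm³
ΣAȲ = (15400.00)(70.00) + (-314.16)(8.49) = 1075333.33 mm³
X̄ = 815109.15 / 15085.84 = 54.03 mm
Ȳ = 1075333.33 / 15085.84 = 71.28 mm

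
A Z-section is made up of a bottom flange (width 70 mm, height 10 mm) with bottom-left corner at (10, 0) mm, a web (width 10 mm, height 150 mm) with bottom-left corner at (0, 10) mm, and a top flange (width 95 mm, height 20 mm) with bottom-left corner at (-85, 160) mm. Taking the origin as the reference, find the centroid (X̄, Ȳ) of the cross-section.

bottom flange: A = 70 × 10 = 700.00, centroid at (45.00, 5.00).
web: A = 10 × 150 = 1500.00, centroid at (5.00, 85.00).
top flange: A = 95 × 20 = 1900.00, centroid at (-37.50, 170.00).
ΣA = 4100.00 mm²
ΣAX̄ = (700.00)(45.00) + (1500.00)(5.00) + (1900.00)(-37.50) = -32250.00 mm³
ΣAȲ = (700.00)(5.00) + (1500.00)(85.00) + (1900.00)(170.00) = 454000.00 mm³
X̄ = -32250.00 / 4100.00 = -7.87 mm
Ȳ = 454000.00 / 4100.00 = 110.73 mm

X̄ = -7.87 mm, Ȳ = 110.73 mm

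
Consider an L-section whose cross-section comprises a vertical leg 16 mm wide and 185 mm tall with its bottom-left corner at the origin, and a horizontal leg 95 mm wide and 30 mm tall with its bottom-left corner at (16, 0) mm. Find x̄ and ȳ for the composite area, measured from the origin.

x̄ = 35.22 mm, ȳ = 54.48 mm

vertical leg: A = 16 × 185 = 2960.00, centroid at (8.00, 92.50).
horizontal leg: A = 95 × 30 = 2850.00, centroid at (63.50, 15.00).
ΣA = 5810.00 mm², ΣAx̄ = 204655.00 mm³, ΣAȳ = 316550.00 mm³.
x̄ = 204655.00/5810.00 = 35.22 mm; ȳ = 316550.00/5810.00 = 54.48 mm.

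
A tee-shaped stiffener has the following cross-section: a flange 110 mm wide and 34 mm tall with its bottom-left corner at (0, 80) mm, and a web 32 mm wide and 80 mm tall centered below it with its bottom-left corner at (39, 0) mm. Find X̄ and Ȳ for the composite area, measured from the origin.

web: A = 32 × 80 = 2560.00, centroid at (55.00, 40.00).
flange: A = 110 × 34 = 3740.00, centroid at (55.00, 97.00).
ΣA = 6300.00 mm²
ΣAX̄ = (2560.00)(55.00) + (3740.00)(55.00) = 346500.00 mm³
ΣAȲ = (2560.00)(40.00) + (3740.00)(97.00) = 465180.00 mm³
X̄ = 346500.00 / 6300.00 = 55.00 mm
Ȳ = 465180.00 / 6300.00 = 73.84 mm

X̄ = 55.00 mm, Ȳ = 73.84 mm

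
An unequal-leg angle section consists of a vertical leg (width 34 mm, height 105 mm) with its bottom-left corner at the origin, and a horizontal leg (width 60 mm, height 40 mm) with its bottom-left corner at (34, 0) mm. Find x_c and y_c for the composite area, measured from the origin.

Part | A | x̄ᵢ | ȳᵢ | A·x̄ᵢ | A·ȳᵢ
vertical leg | 3570.00 | 17.00 | 52.50 | 60690.00 | 187425.00
horizontal leg | 2400.00 | 64.00 | 20.00 | 153600.00 | 48000.00
Σ | 5970.00 |  |  | 214290.00 | 235425.00
x_c = 214290.00 / 5970.00 = 35.89 mm
y_c = 235425.00 / 5970.00 = 39.43 mm

x_c = 35.89 mm, y_c = 39.43 mm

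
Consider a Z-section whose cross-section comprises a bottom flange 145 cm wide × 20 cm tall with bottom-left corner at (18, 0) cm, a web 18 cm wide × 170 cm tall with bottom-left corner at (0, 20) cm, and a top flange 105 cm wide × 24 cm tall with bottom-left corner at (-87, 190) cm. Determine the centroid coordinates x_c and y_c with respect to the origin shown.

bottom flange: A = 145 × 20 = 2900.00, centroid at (90.50, 10.00).
web: A = 18 × 170 = 3060.00, centroid at (9.00, 105.00).
top flange: A = 105 × 24 = 2520.00, centroid at (-34.50, 202.00).
ΣA = 8480.00 cm², ΣAx_c = 203050.00 cm³, ΣAy_c = 859340.00 cm³.
x_c = 203050.00/8480.00 = 23.94 cm; y_c = 859340.00/8480.00 = 101.34 cm.

x_c = 23.94 cm, y_c = 101.34 cm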